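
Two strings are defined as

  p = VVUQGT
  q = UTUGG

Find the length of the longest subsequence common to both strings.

2

Pick U [3,3] → G [5,5]; all 2 characters appear in both, in order. The LCS DP gives dp[6][5] = 2, so this is optimal.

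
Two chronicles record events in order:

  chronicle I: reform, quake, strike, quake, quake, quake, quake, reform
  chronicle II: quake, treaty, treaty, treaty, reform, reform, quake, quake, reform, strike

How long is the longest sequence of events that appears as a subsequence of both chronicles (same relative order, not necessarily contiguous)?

One common subsequence of length 4: reform (chronicle I #1, chronicle II #6), then quake (chronicle I #6, chronicle II #7), then quake (chronicle I #7, chronicle II #8), then reform (chronicle I #8, chronicle II #9). dp[8][10] = 4 confirms this is the maximum.

4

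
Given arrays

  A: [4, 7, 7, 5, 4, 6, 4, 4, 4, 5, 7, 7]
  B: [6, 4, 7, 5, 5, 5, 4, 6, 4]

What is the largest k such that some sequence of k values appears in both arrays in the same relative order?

6

Match 4 [1,2], 7 [2,3], 5 [4,6], 4 [5,7], 6 [6,8], 4 [9,9] — 6 values in the same relative order in both. Since dp[12][9] = 6, nothing longer is possible.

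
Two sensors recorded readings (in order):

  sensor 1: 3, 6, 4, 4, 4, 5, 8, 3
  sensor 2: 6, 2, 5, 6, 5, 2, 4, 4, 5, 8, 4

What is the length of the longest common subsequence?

5

Let dp[i][j] be the LCS length of the first i values of sensor 1 and the first j values of sensor 2. dp[i][j] = dp[i-1][j-1]+1 when the i-th and j-th values match, else max(dp[i-1][j], dp[i][j-1]).
    ·  6  2  5  6  5  2  4  4  5  8  4
 ·  0  0  0  0  0  0  0  0  0  0  0  0
 3  0  0  0  0  0  0  0  0  0  0  0  0
 6  0  1  1  1  1  1  1  1  1  1  1  1
 4  0  1  1  1  1  1  1  2  2  2  2  2
 4  0  1  1  1  1  1  1  2  3  3  3  3
 4  0  1  1  1  1  1  1  2  3  3  3  4
 5  0  1  1  2  2  2  2  2  3  4  4  4
 8  0  1  1  2  2  2  2  2  3  4  5  5
 3  0  1  1  2  2  2  2  2  3  4  5  5
dp[8][11] = 5. One LCS (by backtracking along matches): 6, 4, 4, 5, 8.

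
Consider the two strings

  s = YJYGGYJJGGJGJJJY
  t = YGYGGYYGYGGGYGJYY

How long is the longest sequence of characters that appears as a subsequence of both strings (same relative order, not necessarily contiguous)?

10

Match Y [1,1], then Y [3,3], then G [4,5], then G [5,8], then Y [6,9], then G [9,11], then G [10,12], then G [12,14], then J [13,15], then Y [16,17] — 10 characters in the same relative order in both, and the DP table's final entry dp[16][17] is also 10, so no common subsequence is longer.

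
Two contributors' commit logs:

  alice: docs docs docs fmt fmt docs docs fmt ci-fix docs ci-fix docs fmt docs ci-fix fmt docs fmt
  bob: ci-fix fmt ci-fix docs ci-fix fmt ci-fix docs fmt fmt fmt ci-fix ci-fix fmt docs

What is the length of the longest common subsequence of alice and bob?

Pick docs at alice[1]=bob[4]; then docs at alice[3]=bob[8]; then fmt at alice[4]=bob[9]; then fmt at alice[5]=bob[10]; then fmt at alice[8]=bob[11]; then ci-fix at alice[11]=bob[12]; then ci-fix at alice[15]=bob[13]; then fmt at alice[16]=bob[14]; then docs at alice[17]=bob[15]; all 9 commits appear in both, in order. The LCS DP gives dp[18][15] = 9, so this is optimal.

9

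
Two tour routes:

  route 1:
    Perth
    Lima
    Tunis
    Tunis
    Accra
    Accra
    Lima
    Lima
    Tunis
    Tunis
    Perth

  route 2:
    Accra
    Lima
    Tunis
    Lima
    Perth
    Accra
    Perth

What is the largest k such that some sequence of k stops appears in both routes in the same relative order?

4

Match Lima (route 1 #2, route 2 #2) → Tunis (route 1 #3, route 2 #3) → Accra (route 1 #6, route 2 #6) → Perth (route 1 #11, route 2 #7) — 4 stops in the same relative order in both, and the DP table's final entry dp[11][7] is also 4, so no common subsequence is longer.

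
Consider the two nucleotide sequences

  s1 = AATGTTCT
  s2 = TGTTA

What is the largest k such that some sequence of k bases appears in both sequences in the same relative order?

4

One common subsequence of length 4: T [3,1] → G [4,2] → T [5,3] → T [6,4]. The LCS DP gives dp[8][5] = 4, so this is optimal.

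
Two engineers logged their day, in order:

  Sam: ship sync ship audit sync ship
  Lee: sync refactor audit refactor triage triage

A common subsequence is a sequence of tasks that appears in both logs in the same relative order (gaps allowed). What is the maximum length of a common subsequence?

Match sync [2,1] → audit [4,3] — 2 tasks in the same relative order in both, and the DP table's final entry dp[6][6] is also 2, so no common subsequence is longer.

2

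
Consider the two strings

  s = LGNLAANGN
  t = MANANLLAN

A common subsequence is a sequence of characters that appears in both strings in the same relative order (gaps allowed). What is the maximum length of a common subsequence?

4

Let dp[i][j] be the LCS length of the first i characters of s and the first j characters of t. dp[i][j] = dp[i-1][j-1]+1 when the i-th and j-th characters match, else max(dp[i-1][j], dp[i][j-1]).
    ·  M  A  N  A  N  L  L  A  N
 ·  0  0  0  0  0  0  0  0  0  0
 L  0  0  0  0  0  0  1  1  1  1
 G  0  0  0  0  0  0  1  1  1  1
 N  0  0  0  1  1  1  1  1  1  2
 L  0  0  0  1  1  1  2  2  2  2
 A  0  0  1  1  2  2  2  2  3  3
 A  0  0  1  1  2  2  2  2  3  3
 N  0  0  1  2  2  3  3  3  3  4
 G  0  0  1  2  2  3  3  3  3  4
 N  0  0  1  2  2  3  3  3  3  4
dp[9][9] = 4. One LCS (by backtracking along matches): LLAN.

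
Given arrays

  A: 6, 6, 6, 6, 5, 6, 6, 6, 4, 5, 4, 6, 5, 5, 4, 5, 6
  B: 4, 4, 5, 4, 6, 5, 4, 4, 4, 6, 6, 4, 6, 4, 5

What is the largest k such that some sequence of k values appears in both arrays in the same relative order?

One common subsequence of length 8: 6 (A #4, B #5); then 5 (A #5, B #6); then 6 (A #7, B #10); then 6 (A #8, B #11); then 4 (A #11, B #12); then 6 (A #12, B #13); then 4 (A #15, B #14); then 5 (A #16, B #15), and the DP table's final entry dp[17][15] is also 8, so no common subsequence is longer.

8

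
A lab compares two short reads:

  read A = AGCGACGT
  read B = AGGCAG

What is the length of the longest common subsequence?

5

Let dp[i][j] be the LCS length of the first i bases of read A and the first j bases of read B. dp[i][j] = dp[i-1][j-1]+1 when the i-th and j-th bases match, else max(dp[i-1][j], dp[i][j-1]).
    ·  A  G  G  C  A  G
 ·  0  0  0  0  0  0  0
 A  0  1  1  1  1  1  1
 G  0  1  2  2  2  2  2
 C  0  1  2  2  3  3  3
 G  0  1  2  3  3  3  4
 A  0  1  2  3  3  4  4
 C  0  1  2  3  4  4  4
 G  0  1  2  3  4  4  5
 T  0  1  2  3  4  4  5
dp[8][6] = 5. One LCS (by backtracking along matches): AGCAG.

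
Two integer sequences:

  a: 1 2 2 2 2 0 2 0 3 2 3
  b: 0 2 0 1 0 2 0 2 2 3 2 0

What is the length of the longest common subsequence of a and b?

6

Pick 1 [1,4]; then 2 [2,6]; then 2 [3,8]; then 2 [4,9]; then 2 [7,11]; then 0 [8,12]; all 6 values appear in both, in order. dp[11][12] = 6 confirms this is the maximum.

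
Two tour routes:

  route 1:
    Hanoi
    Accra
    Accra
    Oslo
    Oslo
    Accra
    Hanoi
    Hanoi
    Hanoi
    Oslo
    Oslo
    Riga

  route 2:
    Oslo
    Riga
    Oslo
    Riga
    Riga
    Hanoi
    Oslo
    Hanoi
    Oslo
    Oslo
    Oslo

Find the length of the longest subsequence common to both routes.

6

Match Oslo (route 1 #4, route 2 #1); then Oslo (route 1 #5, route 2 #3); then Hanoi (route 1 #7, route 2 #6); then Hanoi (route 1 #8, route 2 #8); then Oslo (route 1 #10, route 2 #10); then Oslo (route 1 #11, route 2 #11) — 6 stops in the same relative order in both. The LCS DP gives dp[12][11] = 6, so this is optimal.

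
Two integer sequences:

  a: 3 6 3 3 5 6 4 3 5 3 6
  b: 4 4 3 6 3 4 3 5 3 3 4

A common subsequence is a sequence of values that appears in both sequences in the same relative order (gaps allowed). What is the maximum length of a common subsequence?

Taking 3 (a #1, b #3) → 6 (a #2, b #4) → 3 (a #3, b #5) → 3 (a #4, b #7) → 5 (a #5, b #8) → 3 (a #8, b #9) → 3 (a #10, b #10) gives a common subsequence of length 7. Since dp[11][11] = 7, nothing longer is possible.

7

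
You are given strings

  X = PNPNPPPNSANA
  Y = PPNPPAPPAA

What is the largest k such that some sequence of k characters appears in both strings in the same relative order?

Let dp[i][j] be the LCS length of the first i characters of X and the first j characters of Y. dp[i][j] = dp[i-1][j-1]+1 when the i-th and j-th characters match, else max(dp[i-1][j], dp[i][j-1]).
    ·  P  P  N  P  P  A  P  P  A  A
 ·  0  0  0  0  0  0  0  0  0  0  0
 P  0  1  1  1  1  1  1  1  1  1  1
 N  0  1  1  2  2  2  2  2  2  2  2
 P  0  1  2  2  3  3  3  3  3  3  3
 N  0  1  2  3  3  3  3  3  3  3  3
 P  0  1  2  3  4  4  4  4  4  4  4
 P  0  1  2  3  4  5  5  5  5  5  5
 P  0  1  2  3  4  5  5  6  6  6  6
 N  0  1  2  3  4  5  5  6  6  6  6
 S  0  1  2  3  4  5  5  6  6  6  6
 A  0  1  2  3  4  5  6  6  6  7  7
 N  0  1  2  3  4  5  6  6  6  7  7
 A  0  1  2  3  4  5  6  6  6  7  8
dp[12][10] = 8. One LCS (by backtracking along matches): PNPPPPAA.

8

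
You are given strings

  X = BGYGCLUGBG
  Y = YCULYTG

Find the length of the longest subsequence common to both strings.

Let dp[i][j] be the LCS length of the first i characters of X and the first j characters of Y. dp[i][j] = dp[i-1][j-1]+1 when the i-th and j-th characters match, else max(dp[i-1][j], dp[i][j-1]).
    ·  Y  C  U  L  Y  T  G
 ·  0  0  0  0  0  0  0  0
 B  0  0  0  0  0  0  0  0
 G  0  0  0  0  0  0  0  1
 Y  0  1  1  1  1  1  1  1
 G  0  1  1  1  1  1  1  2
 C  0  1  2  2  2  2  2  2
 L  0  1  2  2  3  3  3  3
 U  0  1  2  3  3  3  3  3
 G  0  1  2  3  3  3  3  4
 B  0  1  2  3  3  3  3  4
 G  0  1  2  3  3  3  3  4
dp[10][7] = 4. One LCS (by backtracking along matches): YCLG.

4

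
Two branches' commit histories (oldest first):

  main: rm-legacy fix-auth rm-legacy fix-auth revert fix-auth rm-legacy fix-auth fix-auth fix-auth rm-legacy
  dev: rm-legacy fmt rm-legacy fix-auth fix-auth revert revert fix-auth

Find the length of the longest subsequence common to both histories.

5

Match rm-legacy [1,3], then fix-auth [2,4], then fix-auth [4,5], then revert [5,7], then fix-auth [10,8] — 5 commits in the same relative order in both. dp[11][8] = 5 confirms this is the maximum.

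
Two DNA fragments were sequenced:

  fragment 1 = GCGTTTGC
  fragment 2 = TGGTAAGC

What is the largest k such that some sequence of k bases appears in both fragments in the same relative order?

5

Let dp[i][j] be the LCS length of the first i bases of fragment 1 and the first j bases of fragment 2. dp[i][j] = dp[i-1][j-1]+1 when the i-th and j-th bases match, else max(dp[i-1][j], dp[i][j-1]).
    ·  T  G  G  T  A  A  G  C
 ·  0  0  0  0  0  0  0  0  0
 G  0  0  1  1  1  1  1  1  1
 C  0  0  1  1  1  1  1  1  2
 G  0  0  1  2  2  2  2  2  2
 T  0  1  1  2  3  3  3  3  3
 T  0  1  1  2  3  3  3  3  3
 T  0  1  1  2  3  3  3  3  3
 G  0  1  2  2  3  3  3  4  4
 C  0  1  2  2  3  3  3  4  5
dp[8][8] = 5. One LCS (by backtracking along matches): GGTGC.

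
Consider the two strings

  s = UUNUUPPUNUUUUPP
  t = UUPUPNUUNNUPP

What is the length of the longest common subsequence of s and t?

Pick U (s #1, t #1); then U (s #2, t #2); then U (s #5, t #4); then P (s #7, t #5); then N (s #9, t #6); then U (s #10, t #7); then U (s #11, t #8); then U (s #13, t #11); then P (s #14, t #12); then P (s #15, t #13); all 10 characters appear in both, in order. The LCS DP gives dp[15][13] = 10, so this is optimal.

10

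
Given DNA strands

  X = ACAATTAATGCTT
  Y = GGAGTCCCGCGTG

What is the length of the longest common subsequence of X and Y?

5

One common subsequence of length 5: A at X[1]=Y[3], then C at X[2]=Y[8], then G at X[10]=Y[9], then C at X[11]=Y[10], then T at X[12]=Y[12]. dp[13][13] = 5 confirms this is the maximum.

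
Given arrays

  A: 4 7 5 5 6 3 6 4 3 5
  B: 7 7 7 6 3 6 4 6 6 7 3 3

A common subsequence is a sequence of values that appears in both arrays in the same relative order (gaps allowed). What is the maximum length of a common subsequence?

6

Match 7 [2,3], then 6 [5,4], then 3 [6,5], then 6 [7,6], then 4 [8,7], then 3 [9,12] — 6 values in the same relative order in both. The LCS DP gives dp[10][12] = 6, so this is optimal.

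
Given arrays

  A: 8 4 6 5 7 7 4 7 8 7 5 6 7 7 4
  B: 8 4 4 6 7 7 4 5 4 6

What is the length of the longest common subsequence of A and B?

8

Let dp[i][j] be the LCS length of the first i values of A and the first j values of B. dp[i][j] = dp[i-1][j-1]+1 when the i-th and j-th values match, else max(dp[i-1][j], dp[i][j-1]).
    ·  8  4  4  6  7  7  4  5  4  6
 ·  0  0  0  0  0  0  0  0  0  0  0
 8  0  1  1  1  1  1  1  1  1  1  1
 4  0  1  2  2  2  2  2  2  2  2  2
 6  0  1  2  2  3  3  3  3  3  3  3
 5  0  1  2  2  3  3  3  3  4  4  4
 7  0  1  2  2  3  4  4  4  4  4  4
 7  0  1  2  2  3  4  5  5  5  5  5
 4  0  1  2  3  3  4  5  6  6  6  6
 7  0  1  2  3  3  4  5  6  6  6  6
 8  0  1  2  3  3  4  5  6  6  6  6
 7  0  1  2  3  3  4  5  6  6  6  6
 5  0  1  2  3  3  4  5  6  7  7  7
 6  0  1  2  3  4  4  5  6  7  7  8
 7  0  1  2  3  4  5  5  6  7  7  8
 7  0  1  2  3  4  5  6  6  7  7  8
 4  0  1  2  3  4  5  6  7  7  8  8
dp[15][10] = 8. One LCS (by backtracking along matches): 8, 4, 6, 7, 7, 4, 5, 6.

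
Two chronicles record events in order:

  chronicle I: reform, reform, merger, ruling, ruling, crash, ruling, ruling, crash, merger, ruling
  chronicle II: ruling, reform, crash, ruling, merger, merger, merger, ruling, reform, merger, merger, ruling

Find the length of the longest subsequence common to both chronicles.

6

One common subsequence of length 6: reform [2,2], crash [6,3], ruling [7,4], ruling [8,8], merger [10,11], ruling [11,12], and the DP table's final entry dp[11][12] is also 6, so no common subsequence is longer.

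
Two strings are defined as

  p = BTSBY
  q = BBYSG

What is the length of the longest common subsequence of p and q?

3

Let dp[i][j] be the LCS length of the first i characters of p and the first j characters of q. dp[i][j] = dp[i-1][j-1]+1 when the i-th and j-th characters match, else max(dp[i-1][j], dp[i][j-1]).
    ·  B  B  Y  S  G
 ·  0  0  0  0  0  0
 B  0  1  1  1  1  1
 T  0  1  1  1  1  1
 S  0  1  1  1  2  2
 B  0  1  2  2  2  2
 Y  0  1  2  3  3  3
dp[5][5] = 3. One LCS (by backtracking along matches): BBY.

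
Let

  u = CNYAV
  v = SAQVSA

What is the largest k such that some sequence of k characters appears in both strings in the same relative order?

Let dp[i][j] be the LCS length of the first i characters of u and the first j characters of v. dp[i][j] = dp[i-1][j-1]+1 when the i-th and j-th characters match, else max(dp[i-1][j], dp[i][j-1]).
    ·  S  A  Q  V  S  A
 ·  0  0  0  0  0  0  0
 C  0  0  0  0  0  0  0
 N  0  0  0  0  0  0  0
 Y  0  0  0  0  0  0  0
 A  0  0  1  1  1  1  1
 V  0  0  1  1  2  2  2
dp[5][6] = 2. One LCS (by backtracking along matches): AV.

2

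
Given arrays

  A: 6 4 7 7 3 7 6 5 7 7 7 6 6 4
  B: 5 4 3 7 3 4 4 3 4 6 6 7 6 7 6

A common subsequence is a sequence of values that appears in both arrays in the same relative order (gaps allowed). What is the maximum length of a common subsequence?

One common subsequence of length 7: 4 (A #2, B #2), 7 (A #3, B #4), 3 (A #5, B #8), 7 (A #6, B #12), 6 (A #7, B #13), 7 (A #11, B #14), 6 (A #13, B #15). dp[14][15] = 7 confirms this is the maximum.

7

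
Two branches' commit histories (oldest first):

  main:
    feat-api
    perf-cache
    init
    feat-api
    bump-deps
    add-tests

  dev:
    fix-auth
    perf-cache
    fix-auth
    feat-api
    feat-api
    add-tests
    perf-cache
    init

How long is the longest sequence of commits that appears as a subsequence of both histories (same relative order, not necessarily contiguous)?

3

One common subsequence of length 3: feat-api at main[1]=dev[5], perf-cache at main[2]=dev[7], init at main[3]=dev[8]. Since dp[6][8] = 3, nothing longer is possible.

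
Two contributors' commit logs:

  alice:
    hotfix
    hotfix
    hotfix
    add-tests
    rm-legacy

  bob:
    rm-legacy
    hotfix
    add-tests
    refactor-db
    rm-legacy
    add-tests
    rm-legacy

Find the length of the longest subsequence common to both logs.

One common subsequence of length 3: hotfix (alice #1, bob #2), add-tests (alice #4, bob #6), rm-legacy (alice #5, bob #7), and the DP table's final entry dp[5][7] is also 3, so no common subsequence is longer.

3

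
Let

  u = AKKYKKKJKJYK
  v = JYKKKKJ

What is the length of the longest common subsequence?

6

Let dp[i][j] be the LCS length of the first i characters of u and the first j characters of v. dp[i][j] = dp[i-1][j-1]+1 when the i-th and j-th characters match, else max(dp[i-1][j], dp[i][j-1]).
    ·  J  Y  K  K  K  K  J
 ·  0  0  0  0  0  0  0  0
 A  0  0  0  0  0  0  0  0
 K  0  0  0  1  1  1  1  1
 K  0  0  0  1  2  2  2  2
 Y  0  0  1  1  2  2  2  2
 K  0  0  1  2  2  3  3  3
 K  0  0  1  2  3  3  4  4
 K  0  0  1  2  3  4  4  4
 J  0  1  1  2  3  4  4  5
 K  0  1  1  2  3  4  5  5
 J  0  1  1  2  3  4  5  6
 Y  0  1  2  2  3  4  5  6
 K  0  1  2  3  3  4  5  6
dp[12][7] = 6. One LCS (by backtracking along matches): YKKKKJ.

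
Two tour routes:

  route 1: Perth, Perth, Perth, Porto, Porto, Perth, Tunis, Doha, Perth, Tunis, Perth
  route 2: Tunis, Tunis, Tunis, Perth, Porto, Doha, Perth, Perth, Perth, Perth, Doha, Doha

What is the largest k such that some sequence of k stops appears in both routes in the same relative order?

Taking Perth (route 1 #1, route 2 #7), Perth (route 1 #2, route 2 #8), Perth (route 1 #3, route 2 #9), Perth (route 1 #6, route 2 #10), Doha (route 1 #8, route 2 #12) gives a common subsequence of length 5. dp[11][12] = 5 confirms this is the maximum.

5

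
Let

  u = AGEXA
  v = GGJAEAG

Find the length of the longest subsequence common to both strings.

3

Pick A (u #1, v #4), E (u #3, v #5), A (u #5, v #6); all 3 characters appear in both, in order. dp[5][7] = 3 confirms this is the maximum.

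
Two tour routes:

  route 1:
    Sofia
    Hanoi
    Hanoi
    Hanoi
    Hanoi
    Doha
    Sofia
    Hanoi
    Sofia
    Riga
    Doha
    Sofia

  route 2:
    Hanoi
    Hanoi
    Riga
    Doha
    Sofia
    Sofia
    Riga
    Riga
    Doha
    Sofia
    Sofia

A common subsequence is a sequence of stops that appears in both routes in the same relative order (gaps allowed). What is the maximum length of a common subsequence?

8

Taking Hanoi at route 1[2]=route 2[1]; then Hanoi at route 1[3]=route 2[2]; then Doha at route 1[6]=route 2[4]; then Sofia at route 1[7]=route 2[5]; then Sofia at route 1[9]=route 2[6]; then Riga at route 1[10]=route 2[8]; then Doha at route 1[11]=route 2[9]; then Sofia at route 1[12]=route 2[11] gives a common subsequence of length 8. Since dp[12][11] = 8, nothing longer is possible.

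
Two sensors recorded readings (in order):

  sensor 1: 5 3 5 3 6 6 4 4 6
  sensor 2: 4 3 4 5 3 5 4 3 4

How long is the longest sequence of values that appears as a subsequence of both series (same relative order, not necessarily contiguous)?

5

Let dp[i][j] be the LCS length of the first i values of sensor 1 and the first j values of sensor 2. dp[i][j] = dp[i-1][j-1]+1 when the i-th and j-th values match, else max(dp[i-1][j], dp[i][j-1]).
    ·  4  3  4  5  3  5  4  3  4
 ·  0  0  0  0  0  0  0  0  0  0
 5  0  0  0  0  1  1  1  1  1  1
 3  0  0  1  1  1  2  2  2  2  2
 5  0  0  1  1  2  2  3  3  3  3
 3  0  0  1  1  2  3  3  3  4  4
 6  0  0  1  1  2  3  3  3  4  4
 6  0  0  1  1  2  3  3  3  4  4
 4  0  1  1  2  2  3  3  4  4  5
 4  0  1  1  2  2  3  3  4  4  5
 6  0  1  1  2  2  3  3  4  4  5
dp[9][9] = 5. One LCS (by backtracking along matches): 5, 3, 5, 3, 4.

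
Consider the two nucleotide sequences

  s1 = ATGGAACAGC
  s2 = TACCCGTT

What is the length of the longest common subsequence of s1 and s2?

Pick T at s1[2]=s2[1]; then A at s1[5]=s2[2]; then C at s1[7]=s2[5]; then G at s1[9]=s2[6]; all 4 bases appear in both, in order. The LCS DP gives dp[10][8] = 4, so this is optimal.

4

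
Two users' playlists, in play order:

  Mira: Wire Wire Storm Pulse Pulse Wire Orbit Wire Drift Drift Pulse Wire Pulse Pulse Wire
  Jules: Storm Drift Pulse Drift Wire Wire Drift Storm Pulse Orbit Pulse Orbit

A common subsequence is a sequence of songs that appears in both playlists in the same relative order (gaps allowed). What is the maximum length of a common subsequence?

7

Taking Storm at Mira[3]=Jules[1] → Pulse at Mira[4]=Jules[3] → Wire at Mira[6]=Jules[5] → Wire at Mira[8]=Jules[6] → Drift at Mira[9]=Jules[7] → Pulse at Mira[11]=Jules[9] → Pulse at Mira[13]=Jules[11] gives a common subsequence of length 7. The LCS DP gives dp[15][12] = 7, so this is optimal.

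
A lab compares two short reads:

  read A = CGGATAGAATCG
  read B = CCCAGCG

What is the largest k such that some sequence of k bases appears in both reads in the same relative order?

One common subsequence of length 5: C (read A #1, read B #3), A (read A #6, read B #4), G (read A #7, read B #5), C (read A #11, read B #6), G (read A #12, read B #7). The LCS DP gives dp[12][7] = 5, so this is optimal.

5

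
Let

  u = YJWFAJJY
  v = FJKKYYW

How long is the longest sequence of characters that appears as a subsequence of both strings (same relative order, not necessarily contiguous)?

Let dp[i][j] be the LCS length of the first i characters of u and the first j characters of v. dp[i][j] = dp[i-1][j-1]+1 when the i-th and j-th characters match, else max(dp[i-1][j], dp[i][j-1]).
    ·  F  J  K  K  Y  Y  W
 ·  0  0  0  0  0  0  0  0
 Y  0  0  0  0  0  1  1  1
 J  0  0  1  1  1  1  1  1
 W  0  0  1  1  1  1  1  2
 F  0  1  1  1  1  1  1  2
 A  0  1  1  1  1  1  1  2
 J  0  1  2  2  2  2  2  2
 J  0  1  2  2  2  2  2  2
 Y  0  1  2  2  2  3  3  3
dp[8][7] = 3. One LCS (by backtracking along matches): FJY.

3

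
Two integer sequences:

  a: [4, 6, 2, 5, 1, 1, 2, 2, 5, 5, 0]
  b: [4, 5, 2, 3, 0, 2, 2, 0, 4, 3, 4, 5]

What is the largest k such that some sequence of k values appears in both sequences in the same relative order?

5

Let dp[i][j] be the LCS length of the first i values of a and the first j values of b. dp[i][j] = dp[i-1][j-1]+1 when the i-th and j-th values match, else max(dp[i-1][j], dp[i][j-1]).
    ·  4  5  2  3  0  2  2  0  4  3  4  5
 ·  0  0  0  0  0  0  0  0  0  0  0  0  0
 4  0  1  1  1  1  1  1  1  1  1  1  1  1
 6  0  1  1  1  1  1  1  1  1  1  1  1  1
 2  0  1  1  2  2  2  2  2  2  2  2  2  2
 5  0  1  2  2  2  2  2  2  2  2  2  2  3
 1  0  1  2  2  2  2  2  2  2  2  2  2  3
 1  0  1  2  2  2  2  2  2  2  2  2  2  3
 2  0  1  2  3  3  3  3  3  3  3  3  3  3
 2  0  1  2  3  3  3  4  4  4  4  4  4  4
 5  0  1  2  3  3  3  4  4  4  4  4  4  5
 5  0  1  2  3  3  3  4  4  4  4  4  4  5
 0  0  1  2  3  3  4  4  4  5  5  5  5  5
dp[11][12] = 5. One LCS (by backtracking along matches): 4, 2, 2, 2, 5.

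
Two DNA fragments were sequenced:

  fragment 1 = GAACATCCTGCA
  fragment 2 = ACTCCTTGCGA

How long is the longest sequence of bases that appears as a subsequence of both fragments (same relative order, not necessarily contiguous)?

Pick A at fragment 1[3]=fragment 2[1]; then C at fragment 1[4]=fragment 2[2]; then T at fragment 1[6]=fragment 2[3]; then C at fragment 1[7]=fragment 2[4]; then C at fragment 1[8]=fragment 2[5]; then T at fragment 1[9]=fragment 2[7]; then G at fragment 1[10]=fragment 2[8]; then C at fragment 1[11]=fragment 2[9]; then A at fragment 1[12]=fragment 2[11]; all 9 bases appear in both, in order. Since dp[12][11] = 9, nothing longer is possible.

9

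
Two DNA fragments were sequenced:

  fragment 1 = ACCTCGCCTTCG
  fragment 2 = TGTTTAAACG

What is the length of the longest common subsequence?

Taking T [4,1]; then G [6,2]; then T [9,4]; then T [10,5]; then C [11,9]; then G [12,10] gives a common subsequence of length 6. Since dp[12][10] = 6, nothing longer is possible.

6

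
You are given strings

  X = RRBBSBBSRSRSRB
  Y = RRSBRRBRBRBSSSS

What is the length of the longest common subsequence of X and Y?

9

Match R at X[1]=Y[1] → R at X[2]=Y[2] → B at X[3]=Y[4] → B at X[4]=Y[7] → B at X[6]=Y[9] → B at X[7]=Y[11] → S at X[8]=Y[13] → S at X[10]=Y[14] → S at X[12]=Y[15] — 9 characters in the same relative order in both. The LCS DP gives dp[14][15] = 9, so this is optimal.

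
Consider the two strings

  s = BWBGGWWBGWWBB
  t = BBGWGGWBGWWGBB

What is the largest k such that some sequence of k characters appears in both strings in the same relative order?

Taking B at s[1]=t[2] → W at s[2]=t[4] → G at s[4]=t[5] → G at s[5]=t[6] → W at s[7]=t[7] → B at s[8]=t[8] → G at s[9]=t[9] → W at s[10]=t[10] → W at s[11]=t[11] → B at s[12]=t[13] → B at s[13]=t[14] gives a common subsequence of length 11. Since dp[13][14] = 11, nothing longer is possible.

11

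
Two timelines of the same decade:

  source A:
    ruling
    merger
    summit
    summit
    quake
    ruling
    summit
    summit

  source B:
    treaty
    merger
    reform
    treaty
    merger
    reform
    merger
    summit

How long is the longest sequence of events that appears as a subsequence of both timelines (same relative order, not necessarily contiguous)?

2

One common subsequence of length 2: merger (source A #2, source B #7), then summit (source A #8, source B #8). dp[8][8] = 2 confirms this is the maximum.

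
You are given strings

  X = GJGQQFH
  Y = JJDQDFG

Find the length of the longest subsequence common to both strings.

3

Match J at X[2]=Y[2]; then Q at X[4]=Y[4]; then F at X[6]=Y[6] — 3 characters in the same relative order in both. The LCS DP gives dp[7][7] = 3, so this is optimal.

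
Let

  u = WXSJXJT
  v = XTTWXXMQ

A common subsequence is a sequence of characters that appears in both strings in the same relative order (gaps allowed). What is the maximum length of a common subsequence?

Match W at u[1]=v[4] → X at u[2]=v[5] → X at u[5]=v[6] — 3 characters in the same relative order in both. dp[7][8] = 3 confirms this is the maximum.

3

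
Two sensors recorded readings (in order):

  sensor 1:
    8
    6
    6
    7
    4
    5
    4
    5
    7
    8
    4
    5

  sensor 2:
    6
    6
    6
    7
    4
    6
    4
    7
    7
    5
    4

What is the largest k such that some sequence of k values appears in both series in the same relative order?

7

Let dp[i][j] be the LCS length of the first i values of sensor 1 and the first j values of sensor 2. dp[i][j] = dp[i-1][j-1]+1 when the i-th and j-th values match, else max(dp[i-1][j], dp[i][j-1]).
    ·  6  6  6  7  4  6  4  7  7  5  4
 ·  0  0  0  0  0  0  0  0  0  0  0  0
 8  0  0  0  0  0  0  0  0  0  0  0  0
 6  0  1  1  1  1  1  1  1  1  1  1  1
 6  0  1  2  2  2  2  2  2  2  2  2  2
 7  0  1  2  2  3  3  3  3  3  3  3  3
 4  0  1  2  2  3  4  4  4  4  4  4  4
 5  0  1  2  2  3  4  4  4  4  4  5  5
 4  0  1  2  2  3  4  4  5  5  5  5  6
 5  0  1  2  2  3  4  4  5  5  5  6  6
 7  0  1  2  2  3  4  4  5  6  6  6  6
 8  0  1  2  2  3  4  4  5  6  6  6  6
 4  0  1  2  2  3  4  4  5  6  6  6  7
 5  0  1  2  2  3  4  4  5  6  6  7  7
dp[12][11] = 7. One LCS (by backtracking along matches): 6, 6, 7, 4, 4, 5, 4.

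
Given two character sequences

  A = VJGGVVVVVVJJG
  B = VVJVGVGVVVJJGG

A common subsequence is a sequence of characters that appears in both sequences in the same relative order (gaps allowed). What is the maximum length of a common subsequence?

Match V (A #1, B #2); then J (A #2, B #3); then G (A #3, B #5); then G (A #4, B #7); then V (A #8, B #8); then V (A #9, B #9); then V (A #10, B #10); then J (A #11, B #11); then J (A #12, B #12); then G (A #13, B #14) — 10 characters in the same relative order in both. Since dp[13][14] = 10, nothing longer is possible.

10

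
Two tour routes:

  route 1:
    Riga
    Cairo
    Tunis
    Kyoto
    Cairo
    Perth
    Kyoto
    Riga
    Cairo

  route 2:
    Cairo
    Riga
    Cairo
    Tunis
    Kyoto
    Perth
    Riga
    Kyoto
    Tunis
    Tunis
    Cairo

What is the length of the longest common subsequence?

7

Taking Riga [1,2] → Cairo [2,3] → Tunis [3,4] → Kyoto [4,5] → Perth [6,6] → Kyoto [7,8] → Cairo [9,11] gives a common subsequence of length 7, and the DP table's final entry dp[9][11] is also 7, so no common subsequence is longer.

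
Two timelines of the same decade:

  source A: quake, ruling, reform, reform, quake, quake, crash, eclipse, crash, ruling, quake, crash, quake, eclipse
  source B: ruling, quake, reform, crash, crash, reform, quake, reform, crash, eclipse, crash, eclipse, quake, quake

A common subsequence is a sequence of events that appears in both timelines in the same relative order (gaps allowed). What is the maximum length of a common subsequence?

9

Taking quake at source A[1]=source B[2] → reform at source A[3]=source B[3] → reform at source A[4]=source B[6] → quake at source A[5]=source B[7] → crash at source A[7]=source B[9] → eclipse at source A[8]=source B[10] → crash at source A[9]=source B[11] → quake at source A[11]=source B[13] → quake at source A[13]=source B[14] gives a common subsequence of length 9. dp[14][14] = 9 confirms this is the maximum.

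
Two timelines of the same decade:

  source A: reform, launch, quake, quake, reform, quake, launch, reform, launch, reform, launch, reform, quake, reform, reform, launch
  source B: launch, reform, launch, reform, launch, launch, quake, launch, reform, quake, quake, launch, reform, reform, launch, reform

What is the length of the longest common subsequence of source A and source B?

Pick reform [1,2]; then launch [2,3]; then reform [5,4]; then launch [7,5]; then launch [9,6]; then launch [11,8]; then reform [12,9]; then quake [13,11]; then reform [14,13]; then reform [15,14]; then launch [16,15]; all 11 events appear in both, in order. Since dp[16][16] = 11, nothing longer is possible.

11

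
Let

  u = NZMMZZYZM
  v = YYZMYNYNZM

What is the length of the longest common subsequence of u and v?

5

Let dp[i][j] be the LCS length of the first i characters of u and the first j characters of v. dp[i][j] = dp[i-1][j-1]+1 when the i-th and j-th characters match, else max(dp[i-1][j], dp[i][j-1]).
    ·  Y  Y  Z  M  Y  N  Y  N  Z  M
 ·  0  0  0  0  0  0  0  0  0  0  0
 N  0  0  0  0  0  0  1  1  1  1  1
 Z  0  0  0  1  1  1  1  1  1  2  2
 M  0  0  0  1  2  2  2  2  2  2  3
 M  0  0  0  1  2  2  2  2  2  2  3
 Z  0  0  0  1  2  2  2  2  2  3  3
 Z  0  0  0  1  2  2  2  2  2  3  3
 Y  0  1  1  1  2  3  3  3  3  3  3
 Z  0  1  1  2  2  3  3  3  3  4  4
 M  0  1  1  2  3  3  3  3  3  4  5
dp[9][10] = 5. One LCS (by backtracking along matches): ZMYZM.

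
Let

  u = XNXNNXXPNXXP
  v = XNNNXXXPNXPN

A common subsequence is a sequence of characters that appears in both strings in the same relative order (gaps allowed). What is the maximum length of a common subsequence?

One common subsequence of length 10: X at u[1]=v[1]; then N at u[2]=v[2]; then N at u[4]=v[3]; then N at u[5]=v[4]; then X at u[6]=v[6]; then X at u[7]=v[7]; then P at u[8]=v[8]; then N at u[9]=v[9]; then X at u[11]=v[10]; then P at u[12]=v[11]. Since dp[12][12] = 10, nothing longer is possible.

10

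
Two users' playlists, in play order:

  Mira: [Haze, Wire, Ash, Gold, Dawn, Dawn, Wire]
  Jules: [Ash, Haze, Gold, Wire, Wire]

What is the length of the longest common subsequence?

Taking Haze [1,2], Wire [2,4], Wire [7,5] gives a common subsequence of length 3. dp[7][5] = 3 confirms this is the maximum.

3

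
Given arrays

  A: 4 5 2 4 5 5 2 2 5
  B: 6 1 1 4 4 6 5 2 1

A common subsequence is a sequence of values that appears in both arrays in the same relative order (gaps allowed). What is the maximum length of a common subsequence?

Let dp[i][j] be the LCS length of the first i values of A and the first j values of B. dp[i][j] = dp[i-1][j-1]+1 when the i-th and j-th values match, else max(dp[i-1][j], dp[i][j-1]).
    ·  6  1  1  4  4  6  5  2  1
 ·  0  0  0  0  0  0  0  0  0  0
 4  0  0  0  0  1  1  1  1  1  1
 5  0  0  0  0  1  1  1  2  2  2
 2  0  0  0  0  1  1  1  2  3  3
 4  0  0  0  0  1  2  2  2  3  3
 5  0  0  0  0  1  2  2  3  3  3
 5  0  0  0  0  1  2  2  3  3  3
 2  0  0  0  0  1  2  2  3  4  4
 2  0  0  0  0  1  2  2  3  4  4
 5  0  0  0  0  1  2  2  3  4  4
dp[9][9] = 4. One LCS (by backtracking along matches): 4, 4, 5, 2.

4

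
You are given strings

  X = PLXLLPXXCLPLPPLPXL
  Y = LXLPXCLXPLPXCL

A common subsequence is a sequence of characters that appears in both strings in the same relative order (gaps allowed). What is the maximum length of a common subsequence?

One common subsequence of length 12: L (X #2, Y #1), X (X #3, Y #2), L (X #5, Y #3), P (X #6, Y #4), X (X #8, Y #5), C (X #9, Y #6), L (X #10, Y #7), P (X #14, Y #9), L (X #15, Y #10), P (X #16, Y #11), X (X #17, Y #12), L (X #18, Y #14). The LCS DP gives dp[18][14] = 12, so this is optimal.

12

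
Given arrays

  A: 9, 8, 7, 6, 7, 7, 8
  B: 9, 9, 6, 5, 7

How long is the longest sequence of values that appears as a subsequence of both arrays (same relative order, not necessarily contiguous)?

3

Taking 9 (A #1, B #2); then 6 (A #4, B #3); then 7 (A #6, B #5) gives a common subsequence of length 3. Since dp[7][5] = 3, nothing longer is possible.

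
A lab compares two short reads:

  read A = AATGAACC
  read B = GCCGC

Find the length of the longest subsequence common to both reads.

3

Let dp[i][j] be the LCS length of the first i bases of read A and the first j bases of read B. dp[i][j] = dp[i-1][j-1]+1 when the i-th and j-th bases match, else max(dp[i-1][j], dp[i][j-1]).
    ·  G  C  C  G  C
 ·  0  0  0  0  0  0
 A  0  0  0  0  0  0
 A  0  0  0  0  0  0
 T  0  0  0  0  0  0
 G  0  1  1  1  1  1
 A  0  1  1  1  1  1
 A  0  1  1  1  1  1
 C  0  1  2  2  2  2
 C  0  1  2  3  3  3
dp[8][5] = 3. One LCS (by backtracking along matches): GCC.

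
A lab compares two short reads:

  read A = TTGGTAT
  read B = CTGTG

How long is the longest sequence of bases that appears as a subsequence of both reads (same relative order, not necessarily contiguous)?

Let dp[i][j] be the LCS length of the first i bases of read A and the first j bases of read B. dp[i][j] = dp[i-1][j-1]+1 when the i-th and j-th bases match, else max(dp[i-1][j], dp[i][j-1]).
    ·  C  T  G  T  G
 ·  0  0  0  0  0  0
 T  0  0  1  1  1  1
 T  0  0  1  1  2  2
 G  0  0  1  2  2  3
 G  0  0  1  2  2  3
 T  0  0  1  2  3  3
 A  0  0  1  2  3  3
 T  0  0  1  2  3  3
dp[7][5] = 3. One LCS (by backtracking along matches): TTG.

3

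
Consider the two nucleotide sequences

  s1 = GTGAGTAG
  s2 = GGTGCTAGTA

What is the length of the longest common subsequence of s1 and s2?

Match G at s1[1]=s2[2]; then T at s1[2]=s2[3]; then G at s1[3]=s2[4]; then A at s1[4]=s2[7]; then G at s1[5]=s2[8]; then T at s1[6]=s2[9]; then A at s1[7]=s2[10] — 7 bases in the same relative order in both. dp[8][10] = 7 confirms this is the maximum.

7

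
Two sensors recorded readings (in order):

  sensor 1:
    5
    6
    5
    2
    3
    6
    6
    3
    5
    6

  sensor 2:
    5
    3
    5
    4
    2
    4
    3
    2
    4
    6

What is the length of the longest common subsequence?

Let dp[i][j] be the LCS length of the first i values of sensor 1 and the first j values of sensor 2. dp[i][j] = dp[i-1][j-1]+1 when the i-th and j-th values match, else max(dp[i-1][j], dp[i][j-1]).
    ·  5  3  5  4  2  4  3  2  4  6
 ·  0  0  0  0  0  0  0  0  0  0  0
 5  0  1  1  1  1  1  1  1  1  1  1
 6  0  1  1  1  1  1  1  1  1  1  2
 5  0  1  1  2  2  2  2  2  2  2  2
 2  0  1  1  2  2  3  3  3  3  3  3
 3  0  1  2  2  2  3  3  4  4  4  4
 6  0  1  2  2  2  3  3  4  4  4  5
 6  0  1  2  2  2  3  3  4  4  4  5
 3  0  1  2  2  2  3  3  4  4  4  5
 5  0  1  2  3  3  3  3  4  4  4  5
 6  0  1  2  3  3  3  3  4  4  4  5
dp[10][10] = 5. One LCS (by backtracking along matches): 5, 5, 2, 3, 6.

5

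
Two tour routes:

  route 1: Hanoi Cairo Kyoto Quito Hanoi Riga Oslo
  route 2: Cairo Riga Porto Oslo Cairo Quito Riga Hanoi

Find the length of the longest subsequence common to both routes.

One common subsequence of length 3: Cairo at route 1[2]=route 2[5], then Quito at route 1[4]=route 2[6], then Hanoi at route 1[5]=route 2[8], and the DP table's final entry dp[7][8] is also 3, so no common subsequence is longer.

3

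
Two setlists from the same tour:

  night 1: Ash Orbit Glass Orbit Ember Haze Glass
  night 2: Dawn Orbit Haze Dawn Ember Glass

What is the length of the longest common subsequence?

Match Orbit [2,2], then Ember [5,5], then Glass [7,6] — 3 songs in the same relative order in both. dp[7][6] = 3 confirms this is the maximum.

3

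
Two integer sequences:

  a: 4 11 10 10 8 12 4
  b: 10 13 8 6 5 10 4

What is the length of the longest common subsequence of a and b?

Let dp[i][j] be the LCS length of the first i values of a and the first j values of b. dp[i][j] = dp[i-1][j-1]+1 when the i-th and j-th values match, else max(dp[i-1][j], dp[i][j-1]).
    · 10 13  8  6  5 10  4
 ·  0  0  0  0  0  0  0  0
 4  0  0  0  0  0  0  0  1
11  0  0  0  0  0  0  0  1
10  0  1  1  1  1  1  1  1
10  0  1  1  1  1  1  2  2
 8  0  1  1  2  2  2  2  2
12  0  1  1  2  2  2  2  2
 4  0  1  1  2  2  2  2  3
dp[7][7] = 3. One LCS (by backtracking along matches): 10, 10, 4.

3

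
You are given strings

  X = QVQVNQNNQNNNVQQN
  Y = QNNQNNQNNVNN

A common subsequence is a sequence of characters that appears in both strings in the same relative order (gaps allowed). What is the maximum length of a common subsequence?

10

Match Q at X[1]=Y[1], N at X[5]=Y[3], Q at X[6]=Y[4], N at X[7]=Y[5], N at X[8]=Y[6], Q at X[9]=Y[7], N at X[10]=Y[8], N at X[11]=Y[9], N at X[12]=Y[11], N at X[16]=Y[12] — 10 characters in the same relative order in both, and the DP table's final entry dp[16][12] is also 10, so no common subsequence is longer.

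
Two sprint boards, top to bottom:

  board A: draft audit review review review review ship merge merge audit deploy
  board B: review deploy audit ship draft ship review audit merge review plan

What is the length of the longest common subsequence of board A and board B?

3

Pick draft [1,5], audit [2,8], review [3,10]; all 3 tasks appear in both, in order. The LCS DP gives dp[11][11] = 3, so this is optimal.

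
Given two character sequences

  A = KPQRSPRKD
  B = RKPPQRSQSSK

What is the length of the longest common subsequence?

6

Taking K (A #1, B #2) → P (A #2, B #4) → Q (A #3, B #5) → R (A #4, B #6) → S (A #5, B #10) → K (A #8, B #11) gives a common subsequence of length 6, and the DP table's final entry dp[9][11] is also 6, so no common subsequence is longer.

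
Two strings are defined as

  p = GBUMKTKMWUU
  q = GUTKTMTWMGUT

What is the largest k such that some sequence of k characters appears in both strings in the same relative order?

7

Match G [1,1], then U [3,2], then K [5,4], then T [6,5], then M [8,6], then W [9,8], then U [10,11] — 7 characters in the same relative order in both, and the DP table's final entry dp[11][12] is also 7, so no common subsequence is longer.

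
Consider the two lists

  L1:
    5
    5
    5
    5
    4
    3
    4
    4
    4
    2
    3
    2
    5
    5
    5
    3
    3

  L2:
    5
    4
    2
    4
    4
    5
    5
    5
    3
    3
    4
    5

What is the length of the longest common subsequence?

One common subsequence of length 9: 5 (L1 #4, L2 #1), then 4 (L1 #5, L2 #2), then 4 (L1 #8, L2 #4), then 4 (L1 #9, L2 #5), then 5 (L1 #13, L2 #6), then 5 (L1 #14, L2 #7), then 5 (L1 #15, L2 #8), then 3 (L1 #16, L2 #9), then 3 (L1 #17, L2 #10). Since dp[17][12] = 9, nothing longer is possible.

9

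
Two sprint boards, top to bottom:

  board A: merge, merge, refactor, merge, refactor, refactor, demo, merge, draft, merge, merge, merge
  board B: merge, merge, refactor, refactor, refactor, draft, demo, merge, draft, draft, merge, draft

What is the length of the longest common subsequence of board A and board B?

Taking merge (board A #1, board B #1), merge (board A #2, board B #2), refactor (board A #3, board B #3), refactor (board A #5, board B #4), refactor (board A #6, board B #5), demo (board A #7, board B #7), merge (board A #8, board B #8), draft (board A #9, board B #10), merge (board A #10, board B #11) gives a common subsequence of length 9. The LCS DP gives dp[12][12] = 9, so this is optimal.

9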